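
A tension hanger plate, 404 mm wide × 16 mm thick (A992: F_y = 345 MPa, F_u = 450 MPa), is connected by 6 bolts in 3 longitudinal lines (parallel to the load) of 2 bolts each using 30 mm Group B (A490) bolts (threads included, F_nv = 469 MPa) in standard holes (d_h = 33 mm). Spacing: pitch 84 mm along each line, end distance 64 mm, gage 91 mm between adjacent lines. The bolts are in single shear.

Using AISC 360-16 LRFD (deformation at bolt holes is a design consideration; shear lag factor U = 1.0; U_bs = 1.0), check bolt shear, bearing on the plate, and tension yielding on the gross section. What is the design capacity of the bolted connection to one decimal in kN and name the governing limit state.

Bolt shear: A_b = π(30)²/4 = 706.86 mm². φR_n = 0.75 × 469 × 706.86 × 6 × 1 = 1491.8 kN.
Bearing (16 mm plate, F_u = 450 MPa): end bolts L_c = 64 − 33/2 = 47.5, R_n = min(1.2×47.5×16×450, 2.4×30×16×450) = 410.4 kN/bolt; interior L_c = 84 − 33 = 51, R_n = 440.64 kN/bolt. φR_n = 0.75 × (3×410.4 + 3×440.64) = 1914.8 kN.
Tension yield (gross): A_g = 404×16 = 6464 mm². φR_n = 0.90 × 345 × 6464 = 2007.1 kN.
Governing: min(1491.8, 1914.8, 2007.1) = 1491.8 kN → bolt shear.

1491.8 kN (bolt shear governs)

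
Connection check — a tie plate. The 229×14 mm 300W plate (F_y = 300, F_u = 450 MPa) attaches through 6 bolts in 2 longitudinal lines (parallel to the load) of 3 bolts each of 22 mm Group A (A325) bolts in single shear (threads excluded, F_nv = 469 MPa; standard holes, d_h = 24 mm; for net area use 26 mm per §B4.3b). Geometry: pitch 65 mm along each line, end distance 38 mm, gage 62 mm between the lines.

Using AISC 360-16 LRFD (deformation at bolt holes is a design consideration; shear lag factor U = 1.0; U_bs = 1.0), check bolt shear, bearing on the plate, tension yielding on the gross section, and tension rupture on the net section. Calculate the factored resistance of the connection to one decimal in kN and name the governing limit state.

802.3 kN (bolt shear governs)

Bolt shear: A_b = π(22)²/4 = 380.13 mm². φR_n = 0.75 × 469 × 380.13 × 6 × 1 = 802.3 kN.
Bearing (14 mm plate, F_u = 450 MPa): end bolts L_c = 38 − 24/2 = 26, R_n = min(1.2×26×14×450, 2.4×22×14×450) = 196.56 kN/bolt; interior L_c = 65 − 24 = 41, R_n = 309.96 kN/bolt. φR_n = 0.75 × (2×196.56 + 4×309.96) = 1224.7 kN.
Tension yield (gross): A_g = 229×14 = 3206 mm². φR_n = 0.90 × 300 × 3206 = 865.6 kN.
Tension rupture (net): A_n = (229 − 2×26)×14 = 2478 mm² (U = 1.0, A_e = A_n). φR_n = 0.75 × 450 × 2478 = 836.3 kN.
Governing: min(802.3, 1224.7, 865.6, 836.3) = 802.3 kN → bolt shear.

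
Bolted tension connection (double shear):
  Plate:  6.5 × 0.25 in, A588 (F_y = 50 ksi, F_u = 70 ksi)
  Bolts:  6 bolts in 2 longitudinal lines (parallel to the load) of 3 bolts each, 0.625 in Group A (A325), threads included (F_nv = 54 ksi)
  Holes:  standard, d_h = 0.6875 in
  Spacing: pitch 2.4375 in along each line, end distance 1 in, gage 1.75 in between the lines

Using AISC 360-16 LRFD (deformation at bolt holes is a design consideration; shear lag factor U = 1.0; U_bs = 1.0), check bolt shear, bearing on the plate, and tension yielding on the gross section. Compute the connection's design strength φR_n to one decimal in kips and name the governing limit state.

Bolt shear: A_b = π(0.625)²/4 = 0.3068 in². φR_n = 0.75 × 54 × 0.3068 × 6 × 2 = 149.1 kips.
Bearing (0.25 in plate, F_u = 70 ksi): end bolts L_c = 1 − 0.6875/2 = 0.65625, R_n = min(1.2×0.65625×0.25×70, 2.4×0.625×0.25×70) = 13.781 kips/bolt; interior L_c = 2.4375 − 0.6875 = 1.75, R_n = 26.25 kips/bolt. φR_n = 0.75 × (2×13.781 + 4×26.25) = 99.4 kips.
Tension yield (gross): A_g = 6.5×0.25 = 1.625 in². φR_n = 0.90 × 50 × 1.625 = 73.1 kips.
Governing: min(149.1, 99.4, 73.1) = 73.1 kips → gross-section yield.

73.1 kips (gross-section yield governs)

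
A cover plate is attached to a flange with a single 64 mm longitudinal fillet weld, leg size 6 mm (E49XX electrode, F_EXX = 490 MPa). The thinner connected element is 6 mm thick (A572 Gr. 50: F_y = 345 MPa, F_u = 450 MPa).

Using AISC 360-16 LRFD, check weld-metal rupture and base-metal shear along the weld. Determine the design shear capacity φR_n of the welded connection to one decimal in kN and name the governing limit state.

Weld metal: throat = 0.707×6 = 4.242 mm, L = 64 mm. φR_n = 0.75 × 0.6 × 490 × 4.242 × 64 = 59.9 kN.
Base metal shear (6 mm plate): yield φR_n = 1.0×0.6×345×6×64 = 79.5 kN; rupture φR_n = 0.75×0.6×450×6×64 = 77.8 kN; take 77.8 kN (rupture).
Governing: min(59.9, 77.8) = 59.9 kN → weld metal.

59.9 kN (weld metal governs)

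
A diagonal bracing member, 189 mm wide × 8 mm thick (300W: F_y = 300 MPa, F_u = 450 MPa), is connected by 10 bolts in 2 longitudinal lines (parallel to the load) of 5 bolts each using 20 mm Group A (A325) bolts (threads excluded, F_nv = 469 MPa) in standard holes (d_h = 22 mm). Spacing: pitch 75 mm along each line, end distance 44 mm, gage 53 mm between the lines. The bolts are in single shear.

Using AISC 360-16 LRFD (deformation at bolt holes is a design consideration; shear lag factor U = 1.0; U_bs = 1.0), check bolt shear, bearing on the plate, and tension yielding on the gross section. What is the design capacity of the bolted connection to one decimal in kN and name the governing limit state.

408.2 kN (gross-section yield governs)

Bolt shear: A_b = π(20)²/4 = 314.16 mm². φR_n = 0.75 × 469 × 314.16 × 10 × 1 = 1105.1 kN.
Bearing (8 mm plate, F_u = 450 MPa): end bolts L_c = 44 − 22/2 = 33, R_n = min(1.2×33×8×450, 2.4×20×8×450) = 142.56 kN/bolt; interior L_c = 75 − 22 = 53, R_n = 172.8 kN/bolt. φR_n = 0.75 × (2×142.56 + 8×172.8) = 1250.6 kN.
Tension yield (gross): A_g = 189×8 = 1512 mm². φR_n = 0.90 × 300 × 1512 = 408.2 kN.
Governing: min(1105.1, 1250.6, 408.2) = 408.2 kN → gross-section yield.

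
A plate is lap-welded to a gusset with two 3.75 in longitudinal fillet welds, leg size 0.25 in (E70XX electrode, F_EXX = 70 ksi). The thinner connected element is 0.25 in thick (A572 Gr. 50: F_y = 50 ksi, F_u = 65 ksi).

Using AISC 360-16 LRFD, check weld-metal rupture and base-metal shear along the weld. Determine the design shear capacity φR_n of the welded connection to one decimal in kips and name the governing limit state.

41.8 kips (weld metal governs)

Weld metal: throat = 0.707×0.25 = 0.17675 in, L = 2×3.75 = 7.5 in. φR_n = 0.75 × 0.6 × 70 × 0.17675 × 7.5 = 41.8 kips.
Base metal shear (0.25 in plate): yield φR_n = 1.0×0.6×50×0.25×7.5 = 56.3 kips; rupture φR_n = 0.75×0.6×65×0.25×7.5 = 54.8 kips; take 54.8 kips (rupture).
Governing: min(41.8, 54.8) = 41.8 kips → weld metal.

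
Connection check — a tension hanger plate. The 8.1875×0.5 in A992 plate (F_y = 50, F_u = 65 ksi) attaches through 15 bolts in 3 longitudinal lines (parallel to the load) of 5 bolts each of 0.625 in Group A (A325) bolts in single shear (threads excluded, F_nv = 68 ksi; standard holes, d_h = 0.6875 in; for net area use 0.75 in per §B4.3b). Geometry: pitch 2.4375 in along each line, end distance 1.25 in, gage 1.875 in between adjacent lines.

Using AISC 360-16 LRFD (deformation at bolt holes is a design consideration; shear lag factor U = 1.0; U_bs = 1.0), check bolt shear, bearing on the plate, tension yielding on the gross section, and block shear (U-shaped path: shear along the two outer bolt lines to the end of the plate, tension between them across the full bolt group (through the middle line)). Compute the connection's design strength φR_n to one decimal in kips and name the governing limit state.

Bolt shear: A_b = π(0.625)²/4 = 0.3068 in². φR_n = 0.75 × 68 × 0.3068 × 15 × 1 = 234.7 kips.
Bearing (0.5 in plate, F_u = 65 ksi): end bolts L_c = 1.25 − 0.6875/2 = 0.90625, R_n = min(1.2×0.90625×0.5×65, 2.4×0.625×0.5×65) = 35.344 kips/bolt; interior L_c = 2.4375 − 0.6875 = 1.75, R_n = 48.75 kips/bolt. φR_n = 0.75 × (3×35.344 + 12×48.75) = 518.3 kips.
Tension yield (gross): A_g = 8.1875×0.5 = 4.0938 in². φR_n = 0.90 × 50 × 4.0938 = 184.2 kips.
Block shear: shear path 2×[1.25+4×2.4375] = 2×11 in, A_gv = 11, A_nv = 2×(11 − 4.5×0.75)×0.5 = 7.625 in²; tension across gage: (3.75 − 2×0.75)×0.5 = 1.125 in². R_n = min(0.6×65×7.625, 0.6×50×11) + 1.0×65×1.125 = min(297.38, 330) + 73.125 = 370.51 kips. φR_n = 0.75 × 370.51 = 277.9 kips.
Governing: min(234.7, 518.3, 184.2, 277.9) = 184.2 kips → gross-section yield.

184.2 kips (gross-section yield governs)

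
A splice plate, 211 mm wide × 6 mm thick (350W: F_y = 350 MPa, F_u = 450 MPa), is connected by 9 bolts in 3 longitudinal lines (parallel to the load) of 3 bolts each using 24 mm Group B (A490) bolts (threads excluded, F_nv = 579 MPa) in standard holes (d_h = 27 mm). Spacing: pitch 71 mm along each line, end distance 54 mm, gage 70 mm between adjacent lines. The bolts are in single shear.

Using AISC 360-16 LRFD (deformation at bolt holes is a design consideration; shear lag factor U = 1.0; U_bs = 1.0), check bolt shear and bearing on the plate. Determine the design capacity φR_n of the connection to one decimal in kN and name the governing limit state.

Bolt shear: A_b = π(24)²/4 = 452.39 mm². φR_n = 0.75 × 579 × 452.39 × 9 × 1 = 1768.1 kN.
Bearing (6 mm plate, F_u = 450 MPa): end bolts L_c = 54 − 27/2 = 40.5, R_n = min(1.2×40.5×6×450, 2.4×24×6×450) = 131.22 kN/bolt; interior L_c = 71 − 27 = 44, R_n = 142.56 kN/bolt. φR_n = 0.75 × (3×131.22 + 6×142.56) = 936.8 kN.
Governing: min(1768.1, 936.8) = 936.8 kN → bearing.

936.8 kN (bearing governs)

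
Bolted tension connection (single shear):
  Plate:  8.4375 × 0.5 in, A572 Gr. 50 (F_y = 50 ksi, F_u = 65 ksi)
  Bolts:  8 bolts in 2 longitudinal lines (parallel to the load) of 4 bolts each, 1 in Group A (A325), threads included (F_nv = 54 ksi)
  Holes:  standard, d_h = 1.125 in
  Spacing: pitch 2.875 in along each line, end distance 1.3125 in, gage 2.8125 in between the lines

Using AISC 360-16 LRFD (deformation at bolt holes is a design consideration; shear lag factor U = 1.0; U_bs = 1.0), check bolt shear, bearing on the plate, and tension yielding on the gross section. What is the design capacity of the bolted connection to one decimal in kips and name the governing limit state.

Bolt shear: A_b = π(1)²/4 = 0.7854 in². φR_n = 0.75 × 54 × 0.7854 × 8 × 1 = 254.5 kips.
Bearing (0.5 in plate, F_u = 65 ksi): end bolts L_c = 1.3125 − 1.125/2 = 0.75, R_n = min(1.2×0.75×0.5×65, 2.4×1×0.5×65) = 29.25 kips/bolt; interior L_c = 2.875 − 1.125 = 1.75, R_n = 68.25 kips/bolt. φR_n = 0.75 × (2×29.25 + 6×68.25) = 351.0 kips.
Tension yield (gross): A_g = 8.4375×0.5 = 4.2188 in². φR_n = 0.90 × 50 × 4.2188 = 189.8 kips.
Governing: min(254.5, 351.0, 189.8) = 189.8 kips → gross-section yield.

189.8 kips (gross-section yield governs)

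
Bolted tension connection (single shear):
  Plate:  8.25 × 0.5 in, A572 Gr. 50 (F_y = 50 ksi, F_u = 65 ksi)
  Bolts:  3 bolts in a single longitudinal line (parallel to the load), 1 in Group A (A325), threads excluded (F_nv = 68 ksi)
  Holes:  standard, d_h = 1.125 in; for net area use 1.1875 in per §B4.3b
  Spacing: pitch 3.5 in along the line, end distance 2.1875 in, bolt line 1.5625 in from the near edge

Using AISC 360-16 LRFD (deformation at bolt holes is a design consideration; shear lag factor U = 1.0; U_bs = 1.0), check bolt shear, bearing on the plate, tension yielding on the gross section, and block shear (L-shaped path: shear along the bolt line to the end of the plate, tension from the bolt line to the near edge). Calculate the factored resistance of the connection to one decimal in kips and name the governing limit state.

Bolt shear: A_b = π(1)²/4 = 0.7854 in². φR_n = 0.75 × 68 × 0.7854 × 3 × 1 = 120.2 kips.
Bearing (0.5 in plate, F_u = 65 ksi): end bolts L_c = 2.1875 − 1.125/2 = 1.625, R_n = min(1.2×1.625×0.5×65, 2.4×1×0.5×65) = 63.375 kips/bolt; interior L_c = 3.5 − 1.125 = 2.375, R_n = 78 kips/bolt. φR_n = 0.75 × (1×63.375 + 2×78) = 164.5 kips.
Tension yield (gross): A_g = 8.25×0.5 = 4.125 in². φR_n = 0.90 × 50 × 4.125 = 185.6 kips.
Block shear: shear path 1×[2.1875+2×3.5] = 1×9.1875 in, A_gv = 4.5938, A_nv = 1×(9.1875 − 2.5×1.1875)×0.5 = 3.1094 in²; tension to near edge: (1.5625 − 0.5×1.1875)×0.5 = 0.48438 in². R_n = min(0.6×65×3.1094, 0.6×50×4.5938) + 1.0×65×0.48438 = min(121.27, 137.81) + 31.485 = 152.76 kips. φR_n = 0.75 × 152.76 = 114.6 kips.
Governing: min(120.2, 164.5, 185.6, 114.6) = 114.6 kips → block shear.

114.6 kips (block shear governs)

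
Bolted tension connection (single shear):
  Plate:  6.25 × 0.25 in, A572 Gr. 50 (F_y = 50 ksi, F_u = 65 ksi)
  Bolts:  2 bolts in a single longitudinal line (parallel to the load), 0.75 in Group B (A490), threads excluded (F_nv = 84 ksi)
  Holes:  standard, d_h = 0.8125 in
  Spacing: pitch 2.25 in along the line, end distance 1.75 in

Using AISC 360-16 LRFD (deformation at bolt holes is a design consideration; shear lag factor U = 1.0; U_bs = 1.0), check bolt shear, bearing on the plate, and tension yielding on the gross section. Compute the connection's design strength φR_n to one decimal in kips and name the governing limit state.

40.7 kips (bearing governs)

Bolt shear: A_b = π(0.75)²/4 = 0.44179 in². φR_n = 0.75 × 84 × 0.44179 × 2 × 1 = 55.7 kips.
Bearing (0.25 in plate, F_u = 65 ksi): end bolts L_c = 1.75 − 0.8125/2 = 1.34375, R_n = min(1.2×1.34375×0.25×65, 2.4×0.75×0.25×65) = 26.203 kips/bolt; interior L_c = 2.25 − 0.8125 = 1.4375, R_n = 28.031 kips/bolt. φR_n = 0.75 × (1×26.203 + 1×28.031) = 40.7 kips.
Tension yield (gross): A_g = 6.25×0.25 = 1.5625 in². φR_n = 0.90 × 50 × 1.5625 = 70.3 kips.
Governing: min(55.7, 40.7, 70.3) = 40.7 kips → bearing.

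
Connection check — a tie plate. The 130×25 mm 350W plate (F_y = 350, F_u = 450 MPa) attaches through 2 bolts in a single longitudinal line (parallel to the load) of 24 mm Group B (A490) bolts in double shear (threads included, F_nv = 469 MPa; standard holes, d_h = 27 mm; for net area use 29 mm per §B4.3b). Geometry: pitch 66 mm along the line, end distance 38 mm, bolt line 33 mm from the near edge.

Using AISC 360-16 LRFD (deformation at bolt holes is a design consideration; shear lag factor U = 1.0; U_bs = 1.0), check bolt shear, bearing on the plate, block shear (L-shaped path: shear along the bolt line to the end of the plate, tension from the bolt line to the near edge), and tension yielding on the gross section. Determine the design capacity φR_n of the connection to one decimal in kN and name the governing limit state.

462.4 kN (block shear governs)

Bolt shear: A_b = π(24)²/4 = 452.39 mm². φR_n = 0.75 × 469 × 452.39 × 2 × 2 = 636.5 kN.
Bearing (25 mm plate, F_u = 450 MPa): end bolts L_c = 38 − 27/2 = 24.5, R_n = min(1.2×24.5×25×450, 2.4×24×25×450) = 330.75 kN/bolt; interior L_c = 66 − 27 = 39, R_n = 526.5 kN/bolt. φR_n = 0.75 × (1×330.75 + 1×526.5) = 642.9 kN.
Block shear: shear path 1×[38+1×66] = 1×104 mm, A_gv = 2600, A_nv = 1×(104 − 1.5×29)×25 = 1512.5 mm²; tension to near edge: (33 − 0.5×29)×25 = 462.5 mm². R_n = min(0.6×450×1512.5, 0.6×350×2600) + 1.0×450×462.5 = min(408.38, 546) + 208.13 = 616.51 kN. φR_n = 0.75 × 616.51 = 462.4 kN.
Tension yield (gross): A_g = 130×25 = 3250 mm². φR_n = 0.90 × 350 × 3250 = 1023.8 kN.
Governing: min(636.5, 642.9, 462.4, 1023.8) = 462.4 kN → block shear.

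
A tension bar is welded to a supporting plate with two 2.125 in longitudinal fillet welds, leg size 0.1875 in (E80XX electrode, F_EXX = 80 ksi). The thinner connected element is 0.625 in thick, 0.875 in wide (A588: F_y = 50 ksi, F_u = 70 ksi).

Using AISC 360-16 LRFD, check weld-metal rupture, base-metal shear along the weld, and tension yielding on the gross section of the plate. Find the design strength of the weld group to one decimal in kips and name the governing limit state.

Weld metal: throat = 0.707×0.1875 = 0.13256 in, L = 2×2.125 = 4.25 in. φR_n = 0.75 × 0.6 × 80 × 0.13256 × 4.25 = 20.3 kips.
Base metal shear (0.625 in plate): yield φR_n = 1.0×0.6×50×0.625×4.25 = 79.7 kips; rupture φR_n = 0.75×0.6×70×0.625×4.25 = 83.7 kips; take 79.7 kips (yield).
Tension yield (gross): A_g = 0.875×0.625 = 0.54688 in². φR_n = 0.90 × 50 × 0.54688 = 24.6 kips.
Governing: min(20.3, 79.7, 24.6) = 20.3 kips → weld metal.

20.3 kips (weld metal governs)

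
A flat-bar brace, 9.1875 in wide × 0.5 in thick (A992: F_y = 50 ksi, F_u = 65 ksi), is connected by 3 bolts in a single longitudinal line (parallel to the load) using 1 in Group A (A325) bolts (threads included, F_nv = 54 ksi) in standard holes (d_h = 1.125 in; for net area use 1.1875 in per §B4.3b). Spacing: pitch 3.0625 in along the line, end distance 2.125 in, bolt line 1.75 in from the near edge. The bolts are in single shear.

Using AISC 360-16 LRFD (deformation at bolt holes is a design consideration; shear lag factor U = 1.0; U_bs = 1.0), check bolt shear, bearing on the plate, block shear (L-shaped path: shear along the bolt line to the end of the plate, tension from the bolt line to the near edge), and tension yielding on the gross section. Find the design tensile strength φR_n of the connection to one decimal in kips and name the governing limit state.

95.4 kips (bolt shear governs)

Bolt shear: A_b = π(1)²/4 = 0.7854 in². φR_n = 0.75 × 54 × 0.7854 × 3 × 1 = 95.4 kips.
Bearing (0.5 in plate, F_u = 65 ksi): end bolts L_c = 2.125 − 1.125/2 = 1.5625, R_n = min(1.2×1.5625×0.5×65, 2.4×1×0.5×65) = 60.938 kips/bolt; interior L_c = 3.0625 − 1.125 = 1.9375, R_n = 75.563 kips/bolt. φR_n = 0.75 × (1×60.938 + 2×75.563) = 159.0 kips.
Block shear: shear path 1×[2.125+2×3.0625] = 1×8.25 in, A_gv = 4.125, A_nv = 1×(8.25 − 2.5×1.1875)×0.5 = 2.6406 in²; tension to near edge: (1.75 − 0.5×1.1875)×0.5 = 0.57813 in². R_n = min(0.6×65×2.6406, 0.6×50×4.125) + 1.0×65×0.57813 = min(102.98, 123.75) + 37.578 = 140.56 kips. φR_n = 0.75 × 140.56 = 105.4 kips.
Tension yield (gross): A_g = 9.1875×0.5 = 4.5938 in². φR_n = 0.90 × 50 × 4.5938 = 206.7 kips.
Governing: min(95.4, 159.0, 105.4, 206.7) = 95.4 kips → bolt shear.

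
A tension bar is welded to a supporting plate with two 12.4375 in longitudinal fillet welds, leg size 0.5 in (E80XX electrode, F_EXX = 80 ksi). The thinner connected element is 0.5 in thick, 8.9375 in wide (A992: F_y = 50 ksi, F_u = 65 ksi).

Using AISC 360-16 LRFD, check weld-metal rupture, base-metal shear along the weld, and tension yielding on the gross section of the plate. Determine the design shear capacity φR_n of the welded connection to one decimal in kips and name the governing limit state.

Weld metal: throat = 0.707×0.5 = 0.3535 in, L = 2×12.4375 = 24.875 in. φR_n = 0.75 × 0.6 × 80 × 0.3535 × 24.875 = 316.6 kips.
Base metal shear (0.5 in plate): yield φR_n = 1.0×0.6×50×0.5×24.875 = 373.1 kips; rupture φR_n = 0.75×0.6×65×0.5×24.875 = 363.8 kips; take 363.8 kips (rupture).
Tension yield (gross): A_g = 8.9375×0.5 = 4.4688 in². φR_n = 0.90 × 50 × 4.4688 = 201.1 kips.
Governing: min(316.6, 363.8, 201.1) = 201.1 kips → gross-section yield.

201.1 kips (gross-section yield governs)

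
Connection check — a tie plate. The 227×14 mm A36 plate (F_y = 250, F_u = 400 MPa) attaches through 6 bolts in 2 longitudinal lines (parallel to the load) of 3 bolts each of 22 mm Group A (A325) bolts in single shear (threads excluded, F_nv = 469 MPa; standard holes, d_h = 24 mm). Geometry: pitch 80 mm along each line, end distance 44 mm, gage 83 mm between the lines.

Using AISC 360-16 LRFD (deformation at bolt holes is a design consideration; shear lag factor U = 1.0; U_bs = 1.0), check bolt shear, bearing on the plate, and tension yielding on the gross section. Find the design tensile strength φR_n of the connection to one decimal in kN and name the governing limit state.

715.1 kN (gross-section yield governs)

Bolt shear: A_b = π(22)²/4 = 380.13 mm². φR_n = 0.75 × 469 × 380.13 × 6 × 1 = 802.3 kN.
Bearing (14 mm plate, F_u = 400 MPa): end bolts L_c = 44 − 24/2 = 32, R_n = min(1.2×32×14×400, 2.4×22×14×400) = 215.04 kN/bolt; interior L_c = 80 − 24 = 56, R_n = 295.68 kN/bolt. φR_n = 0.75 × (2×215.04 + 4×295.68) = 1209.6 kN.
Tension yield (gross): A_g = 227×14 = 3178 mm². φR_n = 0.90 × 250 × 3178 = 715.1 kN.
Governing: min(802.3, 1209.6, 715.1) = 715.1 kN → gross-section yield.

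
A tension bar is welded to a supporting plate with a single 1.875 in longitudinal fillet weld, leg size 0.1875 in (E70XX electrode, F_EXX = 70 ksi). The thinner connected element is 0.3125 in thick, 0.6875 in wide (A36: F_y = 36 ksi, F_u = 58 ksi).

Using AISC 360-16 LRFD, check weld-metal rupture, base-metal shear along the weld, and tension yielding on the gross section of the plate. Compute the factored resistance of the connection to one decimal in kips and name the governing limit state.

7.0 kips (gross-section yield governs)

Weld metal: throat = 0.707×0.1875 = 0.13256 in, L = 1.875 in. φR_n = 0.75 × 0.6 × 70 × 0.13256 × 1.875 = 7.8 kips.
Base metal shear (0.3125 in plate): yield φR_n = 1.0×0.6×36×0.3125×1.875 = 12.7 kips; rupture φR_n = 0.75×0.6×58×0.3125×1.875 = 15.3 kips; take 12.7 kips (yield).
Tension yield (gross): A_g = 0.6875×0.3125 = 0.21484 in². φR_n = 0.90 × 36 × 0.21484 = 7.0 kips.
Governing: min(7.8, 12.7, 7.0) = 7.0 kips → gross-section yield.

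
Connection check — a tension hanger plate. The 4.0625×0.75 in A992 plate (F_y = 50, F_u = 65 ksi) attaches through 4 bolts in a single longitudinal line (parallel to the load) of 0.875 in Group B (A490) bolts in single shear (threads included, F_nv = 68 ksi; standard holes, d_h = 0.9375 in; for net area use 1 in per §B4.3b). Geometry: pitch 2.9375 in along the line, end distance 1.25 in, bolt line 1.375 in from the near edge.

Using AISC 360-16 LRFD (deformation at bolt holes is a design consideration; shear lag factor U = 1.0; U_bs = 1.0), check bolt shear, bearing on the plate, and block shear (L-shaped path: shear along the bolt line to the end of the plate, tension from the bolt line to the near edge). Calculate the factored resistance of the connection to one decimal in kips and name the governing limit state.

Bolt shear: A_b = π(0.875)²/4 = 0.60132 in². φR_n = 0.75 × 68 × 0.60132 × 4 × 1 = 122.7 kips.
Bearing (0.75 in plate, F_u = 65 ksi): end bolts L_c = 1.25 − 0.9375/2 = 0.78125, R_n = min(1.2×0.78125×0.75×65, 2.4×0.875×0.75×65) = 45.703 kips/bolt; interior L_c = 2.9375 − 0.9375 = 2, R_n = 102.38 kips/bolt. φR_n = 0.75 × (1×45.703 + 3×102.38) = 264.6 kips.
Block shear: shear path 1×[1.25+3×2.9375] = 1×10.0625 in, A_gv = 7.5469, A_nv = 1×(10.0625 − 3.5×1)×0.75 = 4.9219 in²; tension to near edge: (1.375 − 0.5×1)×0.75 = 0.65625 in². R_n = min(0.6×65×4.9219, 0.6×50×7.5469) + 1.0×65×0.65625 = min(191.95, 226.41) + 42.656 = 234.61 kips. φR_n = 0.75 × 234.61 = 176.0 kips.
Governing: min(122.7, 264.6, 176.0) = 122.7 kips → bolt shear.

122.7 kips (bolt shear governs)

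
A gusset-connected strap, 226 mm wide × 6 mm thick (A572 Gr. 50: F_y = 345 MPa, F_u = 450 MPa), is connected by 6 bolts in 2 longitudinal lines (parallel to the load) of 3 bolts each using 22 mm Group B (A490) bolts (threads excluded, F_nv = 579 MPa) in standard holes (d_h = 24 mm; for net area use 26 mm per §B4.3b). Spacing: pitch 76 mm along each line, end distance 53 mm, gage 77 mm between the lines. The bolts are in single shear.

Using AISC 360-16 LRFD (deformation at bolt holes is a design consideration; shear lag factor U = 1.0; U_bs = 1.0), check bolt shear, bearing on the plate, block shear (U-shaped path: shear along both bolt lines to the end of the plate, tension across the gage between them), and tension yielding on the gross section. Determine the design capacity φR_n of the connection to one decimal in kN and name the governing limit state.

Bolt shear: A_b = π(22)²/4 = 380.13 mm². φR_n = 0.75 × 579 × 380.13 × 6 × 1 = 990.4 kN.
Bearing (6 mm plate, F_u = 450 MPa): end bolts L_c = 53 − 24/2 = 41, R_n = min(1.2×41×6×450, 2.4×22×6×450) = 132.84 kN/bolt; interior L_c = 76 − 24 = 52, R_n = 142.56 kN/bolt. φR_n = 0.75 × (2×132.84 + 4×142.56) = 626.9 kN.
Block shear: shear path 2×[53+2×76] = 2×205 mm, A_gv = 2460, A_nv = 2×(205 − 2.5×26)×6 = 1680 mm²; tension across gage: (77 − 1×26)×6 = 306 mm². R_n = min(0.6×450×1680, 0.6×345×2460) + 1.0×450×306 = min(453.6, 509.22) + 137.7 = 591.3 kN. φR_n = 0.75 × 591.3 = 443.5 kN.
Tension yield (gross): A_g = 226×6 = 1356 mm². φR_n = 0.90 × 345 × 1356 = 421.0 kN.
Governing: min(990.4, 626.9, 443.5, 421.0) = 421.0 kN → gross-section yield.

421.0 kN (gross-section yield governs)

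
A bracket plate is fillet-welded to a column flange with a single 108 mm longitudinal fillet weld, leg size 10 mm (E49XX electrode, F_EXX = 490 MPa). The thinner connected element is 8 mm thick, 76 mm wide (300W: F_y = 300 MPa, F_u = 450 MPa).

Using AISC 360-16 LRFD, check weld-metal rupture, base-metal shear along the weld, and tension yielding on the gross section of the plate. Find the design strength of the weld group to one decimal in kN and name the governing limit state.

Weld metal: throat = 0.707×10 = 7.07 mm, L = 108 mm. φR_n = 0.75 × 0.6 × 490 × 7.07 × 108 = 168.4 kN.
Base metal shear (8 mm plate): yield φR_n = 1.0×0.6×300×8×108 = 155.5 kN; rupture φR_n = 0.75×0.6×450×8×108 = 175.0 kN; take 155.5 kN (yield).
Tension yield (gross): A_g = 76×8 = 608 mm². φR_n = 0.90 × 300 × 608 = 164.2 kN.
Governing: min(168.4, 155.5, 164.2) = 155.5 kN → base-metal shear.

155.5 kN (base-metal shear governs)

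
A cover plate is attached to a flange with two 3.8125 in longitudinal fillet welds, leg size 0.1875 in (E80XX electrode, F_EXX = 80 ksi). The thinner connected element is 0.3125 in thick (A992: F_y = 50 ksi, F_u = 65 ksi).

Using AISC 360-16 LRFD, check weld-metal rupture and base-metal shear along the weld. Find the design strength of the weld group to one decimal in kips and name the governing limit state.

Weld metal: throat = 0.707×0.1875 = 0.13256 in, L = 2×3.8125 = 7.625 in. φR_n = 0.75 × 0.6 × 80 × 0.13256 × 7.625 = 36.4 kips.
Base metal shear (0.3125 in plate): yield φR_n = 1.0×0.6×50×0.3125×7.625 = 71.5 kips; rupture φR_n = 0.75×0.6×65×0.3125×7.625 = 69.7 kips; take 69.7 kips (rupture).
Governing: min(36.4, 69.7) = 36.4 kips → weld metal.

36.4 kips (weld metal governs)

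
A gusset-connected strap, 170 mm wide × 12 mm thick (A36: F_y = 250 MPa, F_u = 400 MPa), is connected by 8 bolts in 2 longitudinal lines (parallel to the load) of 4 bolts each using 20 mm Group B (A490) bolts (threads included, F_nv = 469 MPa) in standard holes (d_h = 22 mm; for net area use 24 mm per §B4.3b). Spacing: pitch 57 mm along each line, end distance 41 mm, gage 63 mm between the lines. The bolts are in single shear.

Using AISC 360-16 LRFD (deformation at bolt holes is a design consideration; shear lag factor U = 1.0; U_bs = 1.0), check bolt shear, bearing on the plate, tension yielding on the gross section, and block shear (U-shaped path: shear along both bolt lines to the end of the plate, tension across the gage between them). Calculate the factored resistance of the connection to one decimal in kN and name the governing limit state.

459.0 kN (gross-section yield governs)

Bolt shear: A_b = π(20)²/4 = 314.16 mm². φR_n = 0.75 × 469 × 314.16 × 8 × 1 = 884.0 kN.
Bearing (12 mm plate, F_u = 400 MPa): end bolts L_c = 41 − 22/2 = 30, R_n = min(1.2×30×12×400, 2.4×20×12×400) = 172.8 kN/bolt; interior L_c = 57 − 22 = 35, R_n = 201.6 kN/bolt. φR_n = 0.75 × (2×172.8 + 6×201.6) = 1166.4 kN.
Tension yield (gross): A_g = 170×12 = 2040 mm². φR_n = 0.90 × 250 × 2040 = 459.0 kN.
Block shear: shear path 2×[41+3×57] = 2×212 mm, A_gv = 5088, A_nv = 2×(212 − 3.5×24)×12 = 3072 mm²; tension across gage: (63 − 1×24)×12 = 468 mm². R_n = min(0.6×400×3072, 0.6×250×5088) + 1.0×400×468 = min(737.28, 763.2) + 187.2 = 924.48 kN. φR_n = 0.75 × 924.48 = 693.4 kN.
Governing: min(884.0, 1166.4, 459.0, 693.4) = 459.0 kN → gross-section yield.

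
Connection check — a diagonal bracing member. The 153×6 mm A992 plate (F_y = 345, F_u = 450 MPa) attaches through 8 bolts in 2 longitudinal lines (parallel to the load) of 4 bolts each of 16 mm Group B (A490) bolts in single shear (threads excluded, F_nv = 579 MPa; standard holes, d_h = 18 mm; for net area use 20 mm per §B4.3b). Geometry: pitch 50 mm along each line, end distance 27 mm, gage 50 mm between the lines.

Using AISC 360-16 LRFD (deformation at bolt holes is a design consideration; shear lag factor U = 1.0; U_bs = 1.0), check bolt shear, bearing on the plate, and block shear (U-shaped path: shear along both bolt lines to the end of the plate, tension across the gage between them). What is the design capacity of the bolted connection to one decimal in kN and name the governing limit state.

320.8 kN (block shear governs)

Bolt shear: A_b = π(16)²/4 = 201.06 mm². φR_n = 0.75 × 579 × 201.06 × 8 × 1 = 698.5 kN.
Bearing (6 mm plate, F_u = 450 MPa): end bolts L_c = 27 − 18/2 = 18, R_n = min(1.2×18×6×450, 2.4×16×6×450) = 58.32 kN/bolt; interior L_c = 50 − 18 = 32, R_n = 103.68 kN/bolt. φR_n = 0.75 × (2×58.32 + 6×103.68) = 554.0 kN.
Block shear: shear path 2×[27+3×50] = 2×177 mm, A_gv = 2124, A_nv = 2×(177 − 3.5×20)×6 = 1284 mm²; tension across gage: (50 − 1×20)×6 = 180 mm². R_n = min(0.6×450×1284, 0.6×345×2124) + 1.0×450×180 = min(346.68, 439.67) + 81 = 427.68 kN. φR_n = 0.75 × 427.68 = 320.8 kN.
Governing: min(698.5, 554.0, 320.8) = 320.8 kN → block shear.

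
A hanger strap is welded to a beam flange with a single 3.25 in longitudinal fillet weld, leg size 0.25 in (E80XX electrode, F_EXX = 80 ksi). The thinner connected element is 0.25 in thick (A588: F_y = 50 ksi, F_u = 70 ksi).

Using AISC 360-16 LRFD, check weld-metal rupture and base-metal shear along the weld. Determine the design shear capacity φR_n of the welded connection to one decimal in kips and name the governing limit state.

Weld metal: throat = 0.707×0.25 = 0.17675 in, L = 3.25 in. φR_n = 0.75 × 0.6 × 80 × 0.17675 × 3.25 = 20.7 kips.
Base metal shear (0.25 in plate): yield φR_n = 1.0×0.6×50×0.25×3.25 = 24.4 kips; rupture φR_n = 0.75×0.6×70×0.25×3.25 = 25.6 kips; take 24.4 kips (yield).
Governing: min(20.7, 24.4) = 20.7 kips → weld metal.

20.7 kips (weld metal governs)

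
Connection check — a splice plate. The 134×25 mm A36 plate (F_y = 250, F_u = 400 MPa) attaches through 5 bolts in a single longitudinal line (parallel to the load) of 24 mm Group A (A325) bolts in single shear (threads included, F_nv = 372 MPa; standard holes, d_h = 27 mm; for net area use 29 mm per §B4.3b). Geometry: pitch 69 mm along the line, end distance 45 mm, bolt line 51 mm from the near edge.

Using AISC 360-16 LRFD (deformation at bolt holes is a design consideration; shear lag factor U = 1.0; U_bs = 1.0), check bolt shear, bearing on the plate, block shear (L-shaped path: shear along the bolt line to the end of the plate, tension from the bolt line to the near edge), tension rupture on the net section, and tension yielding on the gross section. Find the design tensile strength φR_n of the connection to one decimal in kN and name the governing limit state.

Bolt shear: A_b = π(24)²/4 = 452.39 mm². φR_n = 0.75 × 372 × 452.39 × 5 × 1 = 631.1 kN.
Bearing (25 mm plate, F_u = 400 MPa): end bolts L_c = 45 − 27/2 = 31.5, R_n = min(1.2×31.5×25×400, 2.4×24×25×400) = 378 kN/bolt; interior L_c = 69 − 27 = 42, R_n = 504 kN/bolt. φR_n = 0.75 × (1×378 + 4×504) = 1795.5 kN.
Block shear: shear path 1×[45+4×69] = 1×321 mm, A_gv = 8025, A_nv = 1×(321 − 4.5×29)×25 = 4762.5 mm²; tension to near edge: (51 − 0.5×29)×25 = 912.5 mm². R_n = min(0.6×400×4762.5, 0.6×250×8025) + 1.0×400×912.5 = min(1143, 1203.8) + 365 = 1508 kN. φR_n = 0.75 × 1508 = 1131.0 kN.
Tension rupture (net): A_n = (134 − 1×29)×25 = 2625 mm² (U = 1.0, A_e = A_n). φR_n = 0.75 × 400 × 2625 = 787.5 kN.
Tension yield (gross): A_g = 134×25 = 3350 mm². φR_n = 0.90 × 250 × 3350 = 753.8 kN.
Governing: min(631.1, 1795.5, 1131.0, 787.5, 753.8) = 631.1 kN → bolt shear.

631.1 kN (bolt shear governs)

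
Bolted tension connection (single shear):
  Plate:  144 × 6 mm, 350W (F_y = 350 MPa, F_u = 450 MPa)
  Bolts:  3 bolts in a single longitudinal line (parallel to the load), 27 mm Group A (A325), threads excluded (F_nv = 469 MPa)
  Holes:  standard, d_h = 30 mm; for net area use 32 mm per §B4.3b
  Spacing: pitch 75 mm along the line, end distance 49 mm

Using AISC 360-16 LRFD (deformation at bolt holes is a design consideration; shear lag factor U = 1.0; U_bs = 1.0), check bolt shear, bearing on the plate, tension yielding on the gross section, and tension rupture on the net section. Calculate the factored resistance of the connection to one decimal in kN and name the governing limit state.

226.8 kN (net-section rupture governs)

Bolt shear: A_b = π(27)²/4 = 572.56 mm². φR_n = 0.75 × 469 × 572.56 × 3 × 1 = 604.2 kN.
Bearing (6 mm plate, F_u = 450 MPa): end bolts L_c = 49 − 30/2 = 34, R_n = min(1.2×34×6×450, 2.4×27×6×450) = 110.16 kN/bolt; interior L_c = 75 − 30 = 45, R_n = 145.8 kN/bolt. φR_n = 0.75 × (1×110.16 + 2×145.8) = 301.3 kN.
Tension yield (gross): A_g = 144×6 = 864 mm². φR_n = 0.90 × 350 × 864 = 272.2 kN.
Tension rupture (net): A_n = (144 − 1×32)×6 = 672 mm² (U = 1.0, A_e = A_n). φR_n = 0.75 × 450 × 672 = 226.8 kN.
Governing: min(604.2, 301.3, 272.2, 226.8) = 226.8 kN → net-section rupture.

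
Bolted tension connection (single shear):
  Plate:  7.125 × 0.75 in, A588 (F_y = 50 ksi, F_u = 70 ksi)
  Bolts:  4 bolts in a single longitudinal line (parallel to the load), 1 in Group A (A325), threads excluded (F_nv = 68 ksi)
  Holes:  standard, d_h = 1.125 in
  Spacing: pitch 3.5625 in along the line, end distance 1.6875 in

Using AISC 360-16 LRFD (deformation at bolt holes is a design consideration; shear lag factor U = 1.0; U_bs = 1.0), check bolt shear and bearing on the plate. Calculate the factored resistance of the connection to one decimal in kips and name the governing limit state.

Bolt shear: A_b = π(1)²/4 = 0.7854 in². φR_n = 0.75 × 68 × 0.7854 × 4 × 1 = 160.2 kips.
Bearing (0.75 in plate, F_u = 70 ksi): end bolts L_c = 1.6875 − 1.125/2 = 1.125, R_n = min(1.2×1.125×0.75×70, 2.4×1×0.75×70) = 70.875 kips/bolt; interior L_c = 3.5625 − 1.125 = 2.4375, R_n = 126 kips/bolt. φR_n = 0.75 × (1×70.875 + 3×126) = 336.7 kips.
Governing: min(160.2, 336.7) = 160.2 kips → bolt shear.

160.2 kips (bolt shear governs)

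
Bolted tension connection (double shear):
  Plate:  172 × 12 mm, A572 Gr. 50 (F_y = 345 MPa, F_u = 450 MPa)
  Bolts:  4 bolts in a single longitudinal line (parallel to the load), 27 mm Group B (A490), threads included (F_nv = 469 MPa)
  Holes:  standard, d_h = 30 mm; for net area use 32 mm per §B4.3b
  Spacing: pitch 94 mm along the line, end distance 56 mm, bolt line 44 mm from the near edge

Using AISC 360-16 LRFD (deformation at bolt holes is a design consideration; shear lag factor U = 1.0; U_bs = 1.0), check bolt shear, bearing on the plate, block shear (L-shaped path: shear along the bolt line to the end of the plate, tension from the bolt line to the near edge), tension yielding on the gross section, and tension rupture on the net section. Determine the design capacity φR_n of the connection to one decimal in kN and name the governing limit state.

567.0 kN (net-section rupture governs)

Bolt shear: A_b = π(27)²/4 = 572.56 mm². φR_n = 0.75 × 469 × 572.56 × 4 × 2 = 1611.2 kN.
Bearing (12 mm plate, F_u = 450 MPa): end bolts L_c = 56 − 30/2 = 41, R_n = min(1.2×41×12×450, 2.4×27×12×450) = 265.68 kN/bolt; interior L_c = 94 − 30 = 64, R_n = 349.92 kN/bolt. φR_n = 0.75 × (1×265.68 + 3×349.92) = 986.6 kN.
Block shear: shear path 1×[56+3×94] = 1×338 mm, A_gv = 4056, A_nv = 1×(338 − 3.5×32)×12 = 2712 mm²; tension to near edge: (44 − 0.5×32)×12 = 336 mm². R_n = min(0.6×450×2712, 0.6×345×4056) + 1.0×450×336 = min(732.24, 839.59) + 151.2 = 883.44 kN. φR_n = 0.75 × 883.44 = 662.6 kN.
Tension yield (gross): A_g = 172×12 = 2064 mm². φR_n = 0.90 × 345 × 2064 = 640.9 kN.
Tension rupture (net): A_n = (172 − 1×32)×12 = 1680 mm² (U = 1.0, A_e = A_n). φR_n = 0.75 × 450 × 1680 = 567.0 kN.
Governing: min(1611.2, 986.6, 662.6, 640.9, 567.0) = 567.0 kN → net-section rupture.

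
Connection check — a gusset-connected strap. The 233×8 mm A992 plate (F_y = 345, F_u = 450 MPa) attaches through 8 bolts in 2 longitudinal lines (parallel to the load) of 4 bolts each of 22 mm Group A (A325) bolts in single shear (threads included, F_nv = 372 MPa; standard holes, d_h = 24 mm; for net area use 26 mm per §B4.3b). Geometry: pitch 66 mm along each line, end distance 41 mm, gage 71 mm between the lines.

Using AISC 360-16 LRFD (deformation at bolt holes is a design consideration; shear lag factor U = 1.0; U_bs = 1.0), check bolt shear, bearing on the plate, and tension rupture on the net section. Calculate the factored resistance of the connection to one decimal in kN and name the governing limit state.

Bolt shear: A_b = π(22)²/4 = 380.13 mm². φR_n = 0.75 × 372 × 380.13 × 8 × 1 = 848.5 kN.
Bearing (8 mm plate, F_u = 450 MPa): end bolts L_c = 41 − 24/2 = 29, R_n = min(1.2×29×8×450, 2.4×22×8×450) = 125.28 kN/bolt; interior L_c = 66 − 24 = 42, R_n = 181.44 kN/bolt. φR_n = 0.75 × (2×125.28 + 6×181.44) = 1004.4 kN.
Tension rupture (net): A_n = (233 − 2×26)×8 = 1448 mm² (U = 1.0, A_e = A_n). φR_n = 0.75 × 450 × 1448 = 488.7 kN.
Governing: min(848.5, 1004.4, 488.7) = 488.7 kN → net-section rupture.

488.7 kN (net-section rupture governs)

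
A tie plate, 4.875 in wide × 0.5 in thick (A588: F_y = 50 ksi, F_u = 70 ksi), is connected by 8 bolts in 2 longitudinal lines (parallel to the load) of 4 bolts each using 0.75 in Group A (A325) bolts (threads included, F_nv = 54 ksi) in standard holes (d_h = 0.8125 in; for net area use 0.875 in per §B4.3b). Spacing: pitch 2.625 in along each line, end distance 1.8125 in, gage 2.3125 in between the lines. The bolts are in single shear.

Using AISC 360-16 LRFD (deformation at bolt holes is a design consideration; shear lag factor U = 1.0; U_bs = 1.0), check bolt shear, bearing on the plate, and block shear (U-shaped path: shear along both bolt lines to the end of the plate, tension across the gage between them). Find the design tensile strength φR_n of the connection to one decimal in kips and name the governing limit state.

143.1 kips (bolt shear governs)

Bolt shear: A_b = π(0.75)²/4 = 0.44179 in². φR_n = 0.75 × 54 × 0.44179 × 8 × 1 = 143.1 kips.
Bearing (0.5 in plate, F_u = 70 ksi): end bolts L_c = 1.8125 − 0.8125/2 = 1.40625, R_n = min(1.2×1.40625×0.5×70, 2.4×0.75×0.5×70) = 59.063 kips/bolt; interior L_c = 2.625 − 0.8125 = 1.8125, R_n = 63 kips/bolt. φR_n = 0.75 × (2×59.063 + 6×63) = 372.1 kips.
Block shear: shear path 2×[1.8125+3×2.625] = 2×9.6875 in, A_gv = 9.6875, A_nv = 2×(9.6875 − 3.5×0.875)×0.5 = 6.625 in²; tension across gage: (2.3125 − 1×0.875)×0.5 = 0.71875 in². R_n = min(0.6×70×6.625, 0.6×50×9.6875) + 1.0×70×0.71875 = min(278.25, 290.63) + 50.313 = 328.56 kips. φR_n = 0.75 × 328.56 = 246.4 kips.
Governing: min(143.1, 372.1, 246.4) = 143.1 kips → bolt shear.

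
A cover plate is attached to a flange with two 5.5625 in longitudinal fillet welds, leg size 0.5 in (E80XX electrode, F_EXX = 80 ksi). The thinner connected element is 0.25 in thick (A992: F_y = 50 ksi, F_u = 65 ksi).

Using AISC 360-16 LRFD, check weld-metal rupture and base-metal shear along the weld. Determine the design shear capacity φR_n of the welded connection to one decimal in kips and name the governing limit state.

Weld metal: throat = 0.707×0.5 = 0.3535 in, L = 2×5.5625 = 11.125 in. φR_n = 0.75 × 0.6 × 80 × 0.3535 × 11.125 = 141.6 kips.
Base metal shear (0.25 in plate): yield φR_n = 1.0×0.6×50×0.25×11.125 = 83.4 kips; rupture φR_n = 0.75×0.6×65×0.25×11.125 = 81.4 kips; take 81.4 kips (rupture).
Governing: min(141.6, 81.4) = 81.4 kips → base-metal shear.

81.4 kips (base-metal shear governs)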